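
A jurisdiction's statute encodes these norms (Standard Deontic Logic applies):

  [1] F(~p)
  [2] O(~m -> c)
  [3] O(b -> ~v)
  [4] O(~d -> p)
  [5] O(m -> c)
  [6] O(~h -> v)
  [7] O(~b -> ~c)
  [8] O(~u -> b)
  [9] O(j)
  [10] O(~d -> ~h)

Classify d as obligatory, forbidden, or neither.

Obligatory

Premises 2 and 5 are O(~m -> c) and O(m -> c); every ideal world satisfies ~m or m, so in either case c holds — hence O(c).
Premise 7 is O(~b -> ~c); contrapositively O(c -> b). Since O(c) holds, K gives O(b).
Premise 3 is O(b -> ~v); since O(b), deontic closure gives O(~v).
Premise 6, O(~h -> v), contraposes to O(~v -> h); with O(~v) we get O(h).
Premise 10, O(~d -> ~h), contraposes to O(h -> d); with O(h) we get O(d).
Premises 1, 4, 8, 9 do not contribute to this derivation.
Hence d is obligatory.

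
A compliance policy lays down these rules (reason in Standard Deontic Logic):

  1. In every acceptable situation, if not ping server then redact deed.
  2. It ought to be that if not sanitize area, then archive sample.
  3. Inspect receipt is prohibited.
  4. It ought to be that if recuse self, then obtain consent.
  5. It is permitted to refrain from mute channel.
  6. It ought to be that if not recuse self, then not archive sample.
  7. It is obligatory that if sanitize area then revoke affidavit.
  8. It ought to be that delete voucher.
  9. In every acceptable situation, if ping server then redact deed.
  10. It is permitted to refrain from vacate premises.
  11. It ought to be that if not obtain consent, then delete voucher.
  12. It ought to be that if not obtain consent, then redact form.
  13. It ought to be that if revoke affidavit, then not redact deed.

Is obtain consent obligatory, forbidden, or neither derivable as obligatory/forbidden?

Obligatory

Premises 9 and 1 cover both cases: O(ping_server → redact_deed) and O(¬ping_server → redact_deed). Since ping_server ∨ ¬ping_server is a tautology, O(redact_deed) follows.
Premise 13 is O(revoke_affidavit → ¬redact_deed); contrapositively O(redact_deed → ¬revoke_affidavit). Since O(redact_deed) holds, K gives O(¬revoke_affidavit).
The contrapositive of premise 7 (O(sanitize_area → revoke_affidavit)) is O(¬revoke_affidavit → ¬sanitize_area), and O(¬revoke_affidavit) is already established, so O(¬sanitize_area).
Applying K to premise 2 (O(¬sanitize_area → archive_sample)) and O(¬sanitize_area) yields O(archive_sample).
Premise 6 is O(¬recuse_self → ¬archive_sample); contrapositively O(archive_sample → recuse_self). Since O(archive_sample) holds, K gives O(recuse_self).
With premise 4, O(recuse_self → obtain_consent), the K-axiom yields O(obtain_consent).
Premises 3, 5, 8, 10, 11, 12 do not contribute to this derivation.
Hence obtain_consent is obligatory.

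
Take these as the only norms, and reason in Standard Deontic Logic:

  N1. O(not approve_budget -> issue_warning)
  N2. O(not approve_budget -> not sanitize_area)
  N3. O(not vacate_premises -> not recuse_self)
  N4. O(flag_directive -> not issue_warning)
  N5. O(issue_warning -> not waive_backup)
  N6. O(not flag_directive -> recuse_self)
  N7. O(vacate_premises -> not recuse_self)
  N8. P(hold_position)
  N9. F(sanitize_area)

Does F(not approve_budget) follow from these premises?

By case analysis on not vacate_premises: premise 3 gives O(not vacate_premises -> not recuse_self) and premise 7 gives O(vacate_premises -> not recuse_self), so O(not recuse_self) either way.
Premise 6, O(not flag_directive -> recuse_self), contraposes to O(not recuse_self -> flag_directive); with O(not recuse_self) we get O(flag_directive).
Applying K to premise 4 (O(flag_directive -> not issue_warning)) and O(flag_directive) yields O(not issue_warning).
Premise 1, O(not approve_budget -> issue_warning), contraposes to O(not issue_warning -> approve_budget); with O(not issue_warning) we get O(approve_budget).
Premises 2, 5, 8, 9 do not contribute to this derivation.
So O(approve_budget) holds, i.e. F(not approve_budget). The claim follows.

Yes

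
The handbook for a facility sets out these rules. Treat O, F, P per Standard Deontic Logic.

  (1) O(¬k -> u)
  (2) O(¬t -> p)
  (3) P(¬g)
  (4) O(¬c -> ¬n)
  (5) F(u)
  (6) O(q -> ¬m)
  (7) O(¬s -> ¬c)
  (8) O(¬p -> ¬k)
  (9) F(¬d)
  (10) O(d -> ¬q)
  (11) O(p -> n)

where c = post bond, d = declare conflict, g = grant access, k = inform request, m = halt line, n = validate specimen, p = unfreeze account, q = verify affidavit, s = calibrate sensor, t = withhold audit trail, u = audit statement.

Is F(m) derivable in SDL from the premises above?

No

Premise 6 is O(q -> ¬m), but O(q) is not derivable from the premises, so it does not yield O(¬m).
No other premise forces O(¬m). An ideal world satisfying every premise can still have m true, so F(m) is not derivable.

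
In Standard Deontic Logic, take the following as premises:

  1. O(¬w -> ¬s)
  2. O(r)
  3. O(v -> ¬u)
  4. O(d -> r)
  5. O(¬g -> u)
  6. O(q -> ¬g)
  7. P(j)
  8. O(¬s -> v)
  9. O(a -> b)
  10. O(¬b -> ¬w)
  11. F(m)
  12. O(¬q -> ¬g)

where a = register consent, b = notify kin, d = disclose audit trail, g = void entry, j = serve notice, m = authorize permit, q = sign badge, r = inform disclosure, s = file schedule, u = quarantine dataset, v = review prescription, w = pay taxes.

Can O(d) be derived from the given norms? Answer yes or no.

Premise 4 is O(d -> r); even if O(r) held, inferring O(d) would be affirming the consequent — invalid.
No other premise forces O(d). An ideal world satisfying every premise can still have d false, so O(d) is not derivable.

No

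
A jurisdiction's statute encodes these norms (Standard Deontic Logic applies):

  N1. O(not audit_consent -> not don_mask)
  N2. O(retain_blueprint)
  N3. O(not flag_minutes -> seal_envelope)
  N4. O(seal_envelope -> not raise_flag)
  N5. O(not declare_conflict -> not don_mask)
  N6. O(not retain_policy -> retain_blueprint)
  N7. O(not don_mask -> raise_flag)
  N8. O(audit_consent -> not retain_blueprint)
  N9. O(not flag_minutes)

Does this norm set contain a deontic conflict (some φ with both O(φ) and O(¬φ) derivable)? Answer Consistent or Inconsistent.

Premise 2 gives O(retain_blueprint).
Premise 8, O(audit_consent -> not retain_blueprint), contraposes to O(retain_blueprint -> not audit_consent); with O(retain_blueprint) we get O(not audit_consent).
Premise 1 is O(not audit_consent -> not don_mask); since O(not audit_consent), deontic closure gives O(not don_mask).
With premise 7, O(not don_mask -> raise_flag), the K-axiom yields O(raise_flag).
Premise 4 is O(seal_envelope -> not raise_flag); contrapositively O(raise_flag -> not seal_envelope). Since O(raise_flag) holds, K gives O(not seal_envelope).
Premise 3, O(not flag_minutes -> seal_envelope), contraposes to O(not seal_envelope -> flag_minutes); with O(not seal_envelope) we get O(flag_minutes).
But premise 9 directly asserts O(not flag_minutes).
We now have both O(flag_minutes) and O(not flag_minutes) — flag_minutes is simultaneously obligatory and forbidden, violating the D-axiom.

Inconsistent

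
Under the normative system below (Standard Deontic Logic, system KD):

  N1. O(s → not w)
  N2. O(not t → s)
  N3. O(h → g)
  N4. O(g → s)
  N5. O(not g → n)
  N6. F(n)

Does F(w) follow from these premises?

Yes

F(n) at premise 6 means O(not n).
The contrapositive of premise 5 (O(not g → n)) is O(not n → g), and O(not n) is already established, so O(g).
From O(g) and premise 4, O(g → s), we obtain O(s).
Premise 1 is O(s → not w); since O(s), deontic closure gives O(not w).
Premises 2, 3 do not contribute to this derivation.
So O(not w) holds, i.e. F(w). The claim follows.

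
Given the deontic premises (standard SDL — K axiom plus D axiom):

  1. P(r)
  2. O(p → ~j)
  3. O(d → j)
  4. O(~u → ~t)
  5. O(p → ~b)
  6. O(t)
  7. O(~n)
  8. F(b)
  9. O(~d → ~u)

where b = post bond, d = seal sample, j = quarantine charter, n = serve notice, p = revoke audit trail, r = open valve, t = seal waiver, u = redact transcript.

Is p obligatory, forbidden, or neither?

Forbidden

From premise 6 we have O(t).
Premise 4, O(~u → ~t), contraposes to O(t → u); with O(t) we get O(u).
Premise 9 is O(~d → ~u); contrapositively O(u → d). Since O(u) holds, K gives O(d).
With premise 3, O(d → j), the K-axiom yields O(j).
Premise 2, O(p → ~j), contraposes to O(j → ~p); with O(j) we get O(~p).
Premises 1, 5, 7, 8 do not contribute to this derivation.
Thus O(~p), which is F(p): p is forbidden.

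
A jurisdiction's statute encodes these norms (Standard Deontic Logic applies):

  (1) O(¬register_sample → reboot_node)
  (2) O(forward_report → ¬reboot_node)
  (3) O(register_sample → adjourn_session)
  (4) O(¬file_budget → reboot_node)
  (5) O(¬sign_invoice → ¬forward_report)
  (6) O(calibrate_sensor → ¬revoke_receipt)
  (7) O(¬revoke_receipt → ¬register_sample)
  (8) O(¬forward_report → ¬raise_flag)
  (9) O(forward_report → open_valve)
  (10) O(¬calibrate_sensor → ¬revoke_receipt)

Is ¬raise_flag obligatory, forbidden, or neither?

Obligatory

Premises 10 and 6 cover both cases: O(¬calibrate_sensor → ¬revoke_receipt) and O(calibrate_sensor → ¬revoke_receipt). Since ¬calibrate_sensor ∨ calibrate_sensor is a tautology, O(¬revoke_receipt) follows.
Applying K to premise 7 (O(¬revoke_receipt → ¬register_sample)) and O(¬revoke_receipt) yields O(¬register_sample).
Premise 1 is O(¬register_sample → reboot_node); since O(¬register_sample), deontic closure gives O(reboot_node).
The contrapositive of premise 2 (O(forward_report → ¬reboot_node)) is O(reboot_node → ¬forward_report), and O(reboot_node) is already established, so O(¬forward_report).
With premise 8, O(¬forward_report → ¬raise_flag), the K-axiom yields O(¬raise_flag).
Premises 3, 4, 5, 9 do not contribute to this derivation.
Hence ¬raise_flag is obligatory.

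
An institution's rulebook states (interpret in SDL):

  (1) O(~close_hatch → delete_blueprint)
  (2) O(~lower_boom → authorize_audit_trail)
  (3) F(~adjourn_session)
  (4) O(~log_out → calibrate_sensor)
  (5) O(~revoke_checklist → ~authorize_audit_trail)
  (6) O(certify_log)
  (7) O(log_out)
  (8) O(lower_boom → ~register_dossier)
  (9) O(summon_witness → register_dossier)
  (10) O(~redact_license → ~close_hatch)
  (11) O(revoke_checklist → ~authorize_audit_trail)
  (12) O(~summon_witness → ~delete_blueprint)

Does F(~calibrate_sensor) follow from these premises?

Premise 4 is O(~log_out → calibrate_sensor), but O(~log_out) is not derivable from the premises, so it does not yield O(calibrate_sensor).
No other premise forces O(calibrate_sensor). An ideal world satisfying every premise can still have ~calibrate_sensor true, so F(~calibrate_sensor) is not derivable.

No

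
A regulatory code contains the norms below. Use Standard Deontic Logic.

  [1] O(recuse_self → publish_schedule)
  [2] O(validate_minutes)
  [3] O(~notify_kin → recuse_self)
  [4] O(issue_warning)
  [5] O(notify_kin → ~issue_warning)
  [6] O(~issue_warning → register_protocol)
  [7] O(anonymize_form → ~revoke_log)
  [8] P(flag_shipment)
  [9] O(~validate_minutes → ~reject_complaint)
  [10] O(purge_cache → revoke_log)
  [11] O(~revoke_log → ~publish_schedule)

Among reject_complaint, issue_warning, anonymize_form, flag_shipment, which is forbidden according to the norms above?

anonymize_form

Premise 4 states O(issue_warning) outright.
Premise 5, O(notify_kin → ~issue_warning), contraposes to O(issue_warning → ~notify_kin); with O(issue_warning) we get O(~notify_kin).
From O(~notify_kin) and premise 3, O(~notify_kin → recuse_self), we obtain O(recuse_self).
Applying K to premise 1 (O(recuse_self → publish_schedule)) and O(recuse_self) yields O(publish_schedule).
Premise 11 is O(~revoke_log → ~publish_schedule); contrapositively O(publish_schedule → revoke_log). Since O(publish_schedule) holds, K gives O(revoke_log).
Premise 7 is O(anonymize_form → ~revoke_log); contrapositively O(revoke_log → ~anonymize_form). Since O(revoke_log) holds, K gives O(~anonymize_form).
So O(~anonymize_form) holds, i.e. anonymize_form is forbidden. None of the other listed options is forbidden under the premises.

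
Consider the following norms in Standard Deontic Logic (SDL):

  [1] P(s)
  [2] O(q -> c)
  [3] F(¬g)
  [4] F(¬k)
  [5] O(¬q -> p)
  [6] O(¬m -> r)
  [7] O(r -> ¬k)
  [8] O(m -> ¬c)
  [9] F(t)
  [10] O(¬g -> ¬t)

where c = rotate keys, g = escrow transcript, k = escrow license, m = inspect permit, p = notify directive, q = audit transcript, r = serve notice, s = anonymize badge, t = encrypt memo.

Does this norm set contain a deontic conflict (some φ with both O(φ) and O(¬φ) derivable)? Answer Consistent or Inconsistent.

Premise 10 is O(¬g -> ¬t); even if O(¬t) held, inferring O(¬g) would be affirming the consequent — invalid.
So O(¬g) is not derivable, and the apparent clash with O(g) does not arise.
A world satisfying every obligation exists (e.g. c=false, g=true, k=true, m=true, p=true, q=false, r=false, s=false, t=false); no atom is both obligatory and forbidden, so the set is consistent.

Consistent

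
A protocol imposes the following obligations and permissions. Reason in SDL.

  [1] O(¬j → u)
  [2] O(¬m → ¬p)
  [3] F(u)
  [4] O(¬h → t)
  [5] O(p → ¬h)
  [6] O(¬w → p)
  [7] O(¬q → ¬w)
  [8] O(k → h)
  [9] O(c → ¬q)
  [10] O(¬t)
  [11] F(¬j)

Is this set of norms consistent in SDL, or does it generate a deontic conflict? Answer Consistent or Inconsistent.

Premise 1 is O(¬j → u), but O(¬j) is not derivable from the premises, so it does not yield O(u).
So O(u) is not derivable, and the apparent clash with O(¬u) does not arise.
A world satisfying every obligation exists (e.g. c=false, h=true, j=true, k=false, m=false, p=false, q=true, t=false, u=false, w=true); no atom is both obligatory and forbidden, so the set is consistent.

Consistent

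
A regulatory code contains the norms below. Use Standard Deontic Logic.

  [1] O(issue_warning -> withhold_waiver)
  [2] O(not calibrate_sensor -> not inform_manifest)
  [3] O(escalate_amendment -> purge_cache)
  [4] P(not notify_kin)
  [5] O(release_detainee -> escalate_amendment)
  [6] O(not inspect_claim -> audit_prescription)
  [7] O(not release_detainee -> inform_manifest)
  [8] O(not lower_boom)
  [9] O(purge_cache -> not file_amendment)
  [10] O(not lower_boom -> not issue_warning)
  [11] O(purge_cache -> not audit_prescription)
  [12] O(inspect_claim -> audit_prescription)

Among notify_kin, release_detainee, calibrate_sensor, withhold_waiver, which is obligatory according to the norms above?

Premises 6 and 12 cover both cases: O(not inspect_claim -> audit_prescription) and O(inspect_claim -> audit_prescription). Since not inspect_claim ∨ inspect_claim is a tautology, O(audit_prescription) follows.
The contrapositive of premise 11 (O(purge_cache -> not audit_prescription)) is O(audit_prescription -> not purge_cache), and O(audit_prescription) is already established, so O(not purge_cache).
Premise 3 is O(escalate_amendment -> purge_cache); contrapositively O(not purge_cache -> not escalate_amendment). Since O(not purge_cache) holds, K gives O(not escalate_amendment).
Premise 5, O(release_detainee -> escalate_amendment), contraposes to O(not escalate_amendment -> not release_detainee); with O(not escalate_amendment) we get O(not release_detainee).
Premise 7 is O(not release_detainee -> inform_manifest); since O(not release_detainee), deontic closure gives O(inform_manifest).
Premise 2, O(not calibrate_sensor -> not inform_manifest), contraposes to O(inform_manifest -> calibrate_sensor); with O(inform_manifest) we get O(calibrate_sensor).
So O(calibrate_sensor) holds — calibrate_sensor is obligatory. None of the other listed options is made obligatory by any chain of premises.

calibrate_sensor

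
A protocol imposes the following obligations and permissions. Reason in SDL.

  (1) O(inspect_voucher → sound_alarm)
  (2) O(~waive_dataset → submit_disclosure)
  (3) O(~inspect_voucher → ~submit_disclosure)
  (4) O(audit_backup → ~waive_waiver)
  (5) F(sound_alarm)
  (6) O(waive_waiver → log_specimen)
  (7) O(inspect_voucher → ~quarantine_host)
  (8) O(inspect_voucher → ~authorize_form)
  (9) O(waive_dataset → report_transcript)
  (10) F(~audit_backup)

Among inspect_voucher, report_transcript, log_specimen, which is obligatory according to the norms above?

F(sound_alarm) at premise 5 means O(~sound_alarm).
Premise 1, O(inspect_voucher → sound_alarm), contraposes to O(~sound_alarm → ~inspect_voucher); with O(~sound_alarm) we get O(~inspect_voucher).
Applying K to premise 3 (O(~inspect_voucher → ~submit_disclosure)) and O(~inspect_voucher) yields O(~submit_disclosure).
Premise 2, O(~waive_dataset → submit_disclosure), contraposes to O(~submit_disclosure → waive_dataset); with O(~submit_disclosure) we get O(waive_dataset).
From O(waive_dataset) and premise 9, O(waive_dataset → report_transcript), we obtain O(report_transcript).
So O(report_transcript) holds — report_transcript is obligatory. None of the other listed options is made obligatory by any chain of premises.

report_transcript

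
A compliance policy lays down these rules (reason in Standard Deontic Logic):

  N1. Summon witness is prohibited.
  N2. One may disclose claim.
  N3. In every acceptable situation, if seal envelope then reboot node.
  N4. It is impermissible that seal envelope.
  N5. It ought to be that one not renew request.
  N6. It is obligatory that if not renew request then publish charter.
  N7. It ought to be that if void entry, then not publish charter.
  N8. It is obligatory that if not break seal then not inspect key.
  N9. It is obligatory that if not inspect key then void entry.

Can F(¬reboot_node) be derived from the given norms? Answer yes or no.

No

Premise 3 is O(seal_envelope → reboot_node), but O(seal_envelope) is not derivable from the premises, so it does not yield O(reboot_node).
No other premise forces O(reboot_node). An ideal world satisfying every premise can still have ¬reboot_node true, so F(¬reboot_node) is not derivable.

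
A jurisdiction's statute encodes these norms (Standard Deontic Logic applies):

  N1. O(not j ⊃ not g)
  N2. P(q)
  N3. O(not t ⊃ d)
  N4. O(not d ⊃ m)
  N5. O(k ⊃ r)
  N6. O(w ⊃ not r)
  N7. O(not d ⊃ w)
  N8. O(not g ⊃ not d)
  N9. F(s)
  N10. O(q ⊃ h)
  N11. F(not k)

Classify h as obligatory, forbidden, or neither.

Premise 10 is O(q ⊃ h), but O(q) is not derivable from the premises (the permission P(q) asserts only not O(not q), not O(q)), so it does not yield O(h).
No premise or chain of K-axiom applications forces O(h), and none forces O(not h). So h is neither obligatory nor forbidden under these norms.

Neither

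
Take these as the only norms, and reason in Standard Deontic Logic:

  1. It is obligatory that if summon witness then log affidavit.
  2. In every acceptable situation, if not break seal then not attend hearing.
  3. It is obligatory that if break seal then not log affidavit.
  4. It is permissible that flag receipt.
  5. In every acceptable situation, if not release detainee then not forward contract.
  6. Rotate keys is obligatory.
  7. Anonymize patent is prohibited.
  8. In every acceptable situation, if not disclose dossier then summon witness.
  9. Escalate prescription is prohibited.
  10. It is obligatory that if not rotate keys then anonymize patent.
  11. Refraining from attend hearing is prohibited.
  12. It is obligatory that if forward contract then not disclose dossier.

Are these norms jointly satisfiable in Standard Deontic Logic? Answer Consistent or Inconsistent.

Premise 10 is O(¬rotate_keys → anonymize_patent), but O(¬rotate_keys) is not derivable from the premises, so it does not yield O(anonymize_patent).
So O(anonymize_patent) is not derivable, and the apparent clash with O(¬anonymize_patent) does not arise.
A world satisfying every obligation exists (e.g. anonymize_patent=false, attend_hearing=true, break_seal=true, disclose_dossier=true, escalate_prescription=false, flag_receipt=false, forward_contract=false, log_affidavit=false, release_detainee=false, rotate_keys=true, summon_witness=false); no atom is both obligatory and forbidden, so the set is consistent.

Consistent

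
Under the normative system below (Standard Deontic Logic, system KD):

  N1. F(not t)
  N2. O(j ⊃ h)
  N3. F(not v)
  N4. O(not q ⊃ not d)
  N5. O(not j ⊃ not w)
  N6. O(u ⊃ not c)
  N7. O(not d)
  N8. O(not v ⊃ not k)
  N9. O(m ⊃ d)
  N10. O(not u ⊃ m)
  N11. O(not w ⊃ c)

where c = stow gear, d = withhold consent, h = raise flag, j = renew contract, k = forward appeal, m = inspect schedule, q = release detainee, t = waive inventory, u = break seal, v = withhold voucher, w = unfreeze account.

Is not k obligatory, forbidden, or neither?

Premise 8 is O(not v ⊃ not k), but O(not v) is not derivable from the premises, so it does not yield O(not k).
No premise or chain of K-axiom applications forces O(not k), and none forces O(k). So not k is neither obligatory nor forbidden under these norms.

Neither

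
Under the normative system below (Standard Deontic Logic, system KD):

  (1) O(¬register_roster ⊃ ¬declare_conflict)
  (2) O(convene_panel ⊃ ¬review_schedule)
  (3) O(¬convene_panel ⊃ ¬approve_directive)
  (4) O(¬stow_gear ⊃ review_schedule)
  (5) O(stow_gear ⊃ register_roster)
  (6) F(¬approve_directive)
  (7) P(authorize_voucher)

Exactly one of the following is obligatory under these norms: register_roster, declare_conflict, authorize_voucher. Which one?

register_roster

Premise 6 is F(¬approve_directive), i.e. O(approve_directive).
Premise 3, O(¬convene_panel ⊃ ¬approve_directive), contraposes to O(approve_directive ⊃ convene_panel); with O(approve_directive) we get O(convene_panel).
From O(convene_panel) and premise 2, O(convene_panel ⊃ ¬review_schedule), we obtain O(¬review_schedule).
Premise 4, O(¬stow_gear ⊃ review_schedule), contraposes to O(¬review_schedule ⊃ stow_gear); with O(¬review_schedule) we get O(stow_gear).
Premise 5 is O(stow_gear ⊃ register_roster); since O(stow_gear), deontic closure gives O(register_roster).
So O(register_roster) holds — register_roster is obligatory. None of the other listed options is made obligatory by any chain of premises.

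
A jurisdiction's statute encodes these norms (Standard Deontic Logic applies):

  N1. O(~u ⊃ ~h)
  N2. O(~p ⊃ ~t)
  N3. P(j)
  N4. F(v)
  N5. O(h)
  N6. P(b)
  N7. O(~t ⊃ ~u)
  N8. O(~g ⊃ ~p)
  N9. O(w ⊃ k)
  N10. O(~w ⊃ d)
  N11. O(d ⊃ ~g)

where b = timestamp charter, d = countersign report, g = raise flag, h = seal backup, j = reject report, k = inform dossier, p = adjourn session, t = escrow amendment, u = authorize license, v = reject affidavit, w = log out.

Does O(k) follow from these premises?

Yes

Premise 5 gives O(h).
Premise 1 is O(~u ⊃ ~h); contrapositively O(h ⊃ u). Since O(h) holds, K gives O(u).
Premise 7 is O(~t ⊃ ~u); contrapositively O(u ⊃ t). Since O(u) holds, K gives O(t).
Premise 2, O(~p ⊃ ~t), contraposes to O(t ⊃ p); with O(t) we get O(p).
The contrapositive of premise 8 (O(~g ⊃ ~p)) is O(p ⊃ g), and O(p) is already established, so O(g).
The contrapositive of premise 11 (O(d ⊃ ~g)) is O(g ⊃ ~d), and O(g) is already established, so O(~d).
Premise 10 is O(~w ⊃ d); contrapositively O(~d ⊃ w). Since O(~d) holds, K gives O(w).
From O(w) and premise 9, O(w ⊃ k), we obtain O(k).
Premises 3, 4, 6 do not contribute to this derivation.
So O(k) follows.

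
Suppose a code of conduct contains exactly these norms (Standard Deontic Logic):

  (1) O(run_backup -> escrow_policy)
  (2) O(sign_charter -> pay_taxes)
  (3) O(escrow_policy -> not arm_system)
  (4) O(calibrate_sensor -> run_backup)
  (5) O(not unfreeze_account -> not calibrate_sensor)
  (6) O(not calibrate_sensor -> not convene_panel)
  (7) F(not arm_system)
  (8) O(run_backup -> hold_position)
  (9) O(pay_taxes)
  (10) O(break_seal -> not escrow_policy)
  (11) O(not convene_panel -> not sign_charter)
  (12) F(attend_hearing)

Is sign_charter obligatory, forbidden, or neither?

Forbidden

Premise 7 is F(not arm_system), i.e. O(arm_system).
Premise 3 is O(escrow_policy -> not arm_system); contrapositively O(arm_system -> not escrow_policy). Since O(arm_system) holds, K gives O(not escrow_policy).
Premise 1 is O(run_backup -> escrow_policy); contrapositively O(not escrow_policy -> not run_backup). Since O(not escrow_policy) holds, K gives O(not run_backup).
The contrapositive of premise 4 (O(calibrate_sensor -> run_backup)) is O(not run_backup -> not calibrate_sensor), and O(not run_backup) is already established, so O(not calibrate_sensor).
With premise 6, O(not calibrate_sensor -> not convene_panel), the K-axiom yields O(not convene_panel).
Premise 11 is O(not convene_panel -> not sign_charter); since O(not convene_panel), deontic closure gives O(not sign_charter).
Premises 2, 5, 8, 9, 10, 12 do not contribute to this derivation.
Thus O(not sign_charter), which is F(sign_charter): sign_charter is forbidden.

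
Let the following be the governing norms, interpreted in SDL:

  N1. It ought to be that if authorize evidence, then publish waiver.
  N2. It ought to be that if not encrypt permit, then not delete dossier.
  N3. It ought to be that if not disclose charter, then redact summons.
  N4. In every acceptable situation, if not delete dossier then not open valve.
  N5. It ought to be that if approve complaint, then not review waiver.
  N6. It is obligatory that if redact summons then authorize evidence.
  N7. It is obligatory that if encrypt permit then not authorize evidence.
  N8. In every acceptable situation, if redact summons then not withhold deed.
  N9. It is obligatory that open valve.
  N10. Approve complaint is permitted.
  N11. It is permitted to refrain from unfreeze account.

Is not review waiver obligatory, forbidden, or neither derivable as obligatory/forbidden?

Neither

Premise 5 is O(approve_complaint → ¬review_waiver), but O(approve_complaint) is not derivable from the premises (the permission P(approve_complaint) asserts only ¬O(¬approve_complaint), not O(approve_complaint)), so it does not yield O(¬review_waiver).
No premise or chain of K-axiom applications forces O(¬review_waiver), and none forces O(review_waiver). So ¬review_waiver is neither obligatory nor forbidden under these norms.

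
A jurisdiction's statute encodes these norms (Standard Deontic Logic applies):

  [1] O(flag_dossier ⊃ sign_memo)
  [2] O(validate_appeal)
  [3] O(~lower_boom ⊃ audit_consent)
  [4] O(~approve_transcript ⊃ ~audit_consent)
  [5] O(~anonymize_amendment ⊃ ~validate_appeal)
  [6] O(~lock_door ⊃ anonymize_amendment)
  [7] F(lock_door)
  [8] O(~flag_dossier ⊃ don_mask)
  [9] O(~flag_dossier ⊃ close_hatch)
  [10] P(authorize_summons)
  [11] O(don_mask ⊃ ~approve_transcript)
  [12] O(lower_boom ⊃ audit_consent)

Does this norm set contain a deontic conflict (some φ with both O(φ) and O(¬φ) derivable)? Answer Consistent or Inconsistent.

Premise 5 is O(~anonymize_amendment ⊃ ~validate_appeal), but O(~anonymize_amendment) is not derivable from the premises, so it does not yield O(~validate_appeal).
So O(~validate_appeal) is not derivable, and the apparent clash with O(validate_appeal) does not arise.
A world satisfying every obligation exists (e.g. anonymize_amendment=true, approve_transcript=true, audit_consent=true, authorize_summons=false, close_hatch=false, don_mask=false, flag_dossier=true, lock_door=false, lower_boom=false, sign_memo=true, validate_appeal=true); no atom is both obligatory and forbidden, so the set is consistent.

Consistent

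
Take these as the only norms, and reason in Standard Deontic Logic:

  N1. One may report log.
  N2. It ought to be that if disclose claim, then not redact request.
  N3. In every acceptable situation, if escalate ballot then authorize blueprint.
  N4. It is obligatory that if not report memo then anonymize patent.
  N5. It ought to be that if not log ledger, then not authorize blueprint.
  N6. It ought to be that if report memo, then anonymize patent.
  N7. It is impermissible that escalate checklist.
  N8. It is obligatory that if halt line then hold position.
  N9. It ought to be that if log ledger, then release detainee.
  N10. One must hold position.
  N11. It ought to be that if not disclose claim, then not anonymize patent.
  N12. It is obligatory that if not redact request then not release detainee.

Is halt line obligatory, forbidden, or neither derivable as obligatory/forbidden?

Neither

Premise 8 is O(halt_line → hold_position); even if O(hold_position) held, inferring O(halt_line) would be affirming the consequent — invalid.
No premise or chain of K-axiom applications forces O(halt_line), and none forces O(¬halt_line). So halt_line is neither obligatory nor forbidden under these norms.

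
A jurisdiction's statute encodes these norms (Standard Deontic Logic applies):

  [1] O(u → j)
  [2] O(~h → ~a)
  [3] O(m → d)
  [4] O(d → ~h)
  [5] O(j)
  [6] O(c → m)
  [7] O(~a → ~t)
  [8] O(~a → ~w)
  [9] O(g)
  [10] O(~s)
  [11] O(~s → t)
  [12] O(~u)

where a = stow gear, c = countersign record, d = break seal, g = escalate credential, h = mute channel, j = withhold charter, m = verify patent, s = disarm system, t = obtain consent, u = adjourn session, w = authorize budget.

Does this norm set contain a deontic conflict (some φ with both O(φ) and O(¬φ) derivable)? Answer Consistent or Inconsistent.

Premise 1 is O(u → j); even if O(j) held, inferring O(u) would be affirming the consequent — invalid.
So O(u) is not derivable, and the apparent clash with O(~u) does not arise.
A world satisfying every obligation exists (e.g. a=true, c=false, d=false, g=true, h=true, j=true, m=false, s=false, t=true, u=false, w=false); no atom is both obligatory and forbidden, so the set is consistent.

Consistent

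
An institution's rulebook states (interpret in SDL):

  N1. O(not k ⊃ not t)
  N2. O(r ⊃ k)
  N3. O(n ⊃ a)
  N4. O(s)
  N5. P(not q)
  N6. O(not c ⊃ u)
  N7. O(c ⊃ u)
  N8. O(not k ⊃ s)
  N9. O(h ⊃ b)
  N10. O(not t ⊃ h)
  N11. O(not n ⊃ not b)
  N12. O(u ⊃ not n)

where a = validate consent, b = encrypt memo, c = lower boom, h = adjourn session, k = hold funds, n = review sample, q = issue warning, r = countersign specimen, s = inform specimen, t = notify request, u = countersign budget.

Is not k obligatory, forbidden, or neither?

By case analysis on c: premise 7 gives O(c ⊃ u) and premise 6 gives O(not c ⊃ u), so O(u) either way.
Premise 12 is O(u ⊃ not n); since O(u), deontic closure gives O(not n).
Applying K to premise 11 (O(not n ⊃ not b)) and O(not n) yields O(not b).
Premise 9 is O(h ⊃ b); contrapositively O(not b ⊃ not h). Since O(not b) holds, K gives O(not h).
Premise 10 is O(not t ⊃ h); contrapositively O(not h ⊃ t). Since O(not h) holds, K gives O(t).
The contrapositive of premise 1 (O(not k ⊃ not t)) is O(t ⊃ k), and O(t) is already established, so O(k).
Premises 2, 3, 4, 5, 8 do not contribute to this derivation.
Thus O(k), which is F(not k): not k is forbidden.

Forbidden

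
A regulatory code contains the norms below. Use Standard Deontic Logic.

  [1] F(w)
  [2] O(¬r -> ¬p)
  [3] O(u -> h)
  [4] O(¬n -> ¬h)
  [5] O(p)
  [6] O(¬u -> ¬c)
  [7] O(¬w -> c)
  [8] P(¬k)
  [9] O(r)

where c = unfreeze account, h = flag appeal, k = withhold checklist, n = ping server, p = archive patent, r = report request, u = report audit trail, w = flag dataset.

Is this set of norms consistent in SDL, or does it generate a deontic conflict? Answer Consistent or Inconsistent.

Premise 2 is O(¬r -> ¬p), but O(¬r) is not derivable from the premises, so it does not yield O(¬p).
So O(¬p) is not derivable, and the apparent clash with O(p) does not arise.
A world satisfying every obligation exists (e.g. c=true, h=true, k=false, n=true, p=true, r=true, u=true, w=false); no atom is both obligatory and forbidden, so the set is consistent.

Consistent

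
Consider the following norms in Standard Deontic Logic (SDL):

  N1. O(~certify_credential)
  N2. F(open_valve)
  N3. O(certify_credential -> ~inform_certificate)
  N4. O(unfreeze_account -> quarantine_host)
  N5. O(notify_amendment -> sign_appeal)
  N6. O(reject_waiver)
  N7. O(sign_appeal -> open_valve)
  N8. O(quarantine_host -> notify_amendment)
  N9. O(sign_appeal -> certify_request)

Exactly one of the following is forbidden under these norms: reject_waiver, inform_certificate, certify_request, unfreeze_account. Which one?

Premise 2, F(open_valve), is equivalent to O(~open_valve).
The contrapositive of premise 7 (O(sign_appeal -> open_valve)) is O(~open_valve -> ~sign_appeal), and O(~open_valve) is already established, so O(~sign_appeal).
Premise 5, O(notify_amendment -> sign_appeal), contraposes to O(~sign_appeal -> ~notify_amendment); with O(~sign_appeal) we get O(~notify_amendment).
Premise 8, O(quarantine_host -> notify_amendment), contraposes to O(~notify_amendment -> ~quarantine_host); with O(~notify_amendment) we get O(~quarantine_host).
Premise 4 is O(unfreeze_account -> quarantine_host); contrapositively O(~quarantine_host -> ~unfreeze_account). Since O(~quarantine_host) holds, K gives O(~unfreeze_account).
So O(~unfreeze_account) holds, i.e. unfreeze_account is forbidden. None of the other listed options is forbidden under the premises.

unfreeze_account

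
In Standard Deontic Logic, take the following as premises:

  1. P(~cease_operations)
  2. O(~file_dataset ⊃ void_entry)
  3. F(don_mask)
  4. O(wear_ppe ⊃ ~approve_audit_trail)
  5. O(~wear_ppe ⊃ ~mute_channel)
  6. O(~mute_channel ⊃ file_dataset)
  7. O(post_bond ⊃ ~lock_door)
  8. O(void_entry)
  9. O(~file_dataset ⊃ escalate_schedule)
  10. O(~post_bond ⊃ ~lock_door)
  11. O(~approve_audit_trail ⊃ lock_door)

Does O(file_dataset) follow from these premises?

Premises 10 and 7 are O(~post_bond ⊃ ~lock_door) and O(post_bond ⊃ ~lock_door); every ideal world satisfies ~post_bond or post_bond, so in either case ~lock_door holds — hence O(~lock_door).
The contrapositive of premise 11 (O(~approve_audit_trail ⊃ lock_door)) is O(~lock_door ⊃ approve_audit_trail), and O(~lock_door) is already established, so O(approve_audit_trail).
The contrapositive of premise 4 (O(wear_ppe ⊃ ~approve_audit_trail)) is O(approve_audit_trail ⊃ ~wear_ppe), and O(approve_audit_trail) is already established, so O(~wear_ppe).
From O(~wear_ppe) and premise 5, O(~wear_ppe ⊃ ~mute_channel), we obtain O(~mute_channel).
Premise 6 is O(~mute_channel ⊃ file_dataset); since O(~mute_channel), deontic closure gives O(file_dataset).
Premises 1, 2, 3, 8, 9 do not contribute to this derivation.
So O(file_dataset) follows.

Yes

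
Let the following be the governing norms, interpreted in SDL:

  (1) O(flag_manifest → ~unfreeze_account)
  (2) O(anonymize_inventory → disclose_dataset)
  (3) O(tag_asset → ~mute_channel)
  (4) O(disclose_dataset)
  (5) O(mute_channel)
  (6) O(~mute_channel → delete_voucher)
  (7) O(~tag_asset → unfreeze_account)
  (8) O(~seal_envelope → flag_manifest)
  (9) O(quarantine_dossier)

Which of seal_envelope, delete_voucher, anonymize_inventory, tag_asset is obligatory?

seal_envelope

From premise 5 we have O(mute_channel).
The contrapositive of premise 3 (O(tag_asset → ~mute_channel)) is O(mute_channel → ~tag_asset), and O(mute_channel) is already established, so O(~tag_asset).
With premise 7, O(~tag_asset → unfreeze_account), the K-axiom yields O(unfreeze_account).
The contrapositive of premise 1 (O(flag_manifest → ~unfreeze_account)) is O(unfreeze_account → ~flag_manifest), and O(unfreeze_account) is already established, so O(~flag_manifest).
Premise 8, O(~seal_envelope → flag_manifest), contraposes to O(~flag_manifest → seal_envelope); with O(~flag_manifest) we get O(seal_envelope).
So O(seal_envelope) holds — seal_envelope is obligatory. None of the other listed options is made obligatory by any chain of premises.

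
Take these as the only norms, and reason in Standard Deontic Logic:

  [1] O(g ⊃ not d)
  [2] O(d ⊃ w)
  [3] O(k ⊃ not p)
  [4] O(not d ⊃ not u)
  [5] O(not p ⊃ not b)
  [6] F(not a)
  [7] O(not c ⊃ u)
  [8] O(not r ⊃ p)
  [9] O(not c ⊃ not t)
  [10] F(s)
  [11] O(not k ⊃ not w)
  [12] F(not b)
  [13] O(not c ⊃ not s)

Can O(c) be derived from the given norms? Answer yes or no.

Yes

Premise 12 is F(not b), i.e. O(b).
Premise 5, O(not p ⊃ not b), contraposes to O(b ⊃ p); with O(b) we get O(p).
The contrapositive of premise 3 (O(k ⊃ not p)) is O(p ⊃ not k), and O(p) is already established, so O(not k).
Premise 11 is O(not k ⊃ not w); since O(not k), deontic closure gives O(not w).
The contrapositive of premise 2 (O(d ⊃ w)) is O(not w ⊃ not d), and O(not w) is already established, so O(not d).
With premise 4, O(not d ⊃ not u), the K-axiom yields O(not u).
The contrapositive of premise 7 (O(not c ⊃ u)) is O(not u ⊃ c), and O(not u) is already established, so O(c).
Premises 1, 6, 8, 9, 10, 13 do not contribute to this derivation.
So O(c) follows.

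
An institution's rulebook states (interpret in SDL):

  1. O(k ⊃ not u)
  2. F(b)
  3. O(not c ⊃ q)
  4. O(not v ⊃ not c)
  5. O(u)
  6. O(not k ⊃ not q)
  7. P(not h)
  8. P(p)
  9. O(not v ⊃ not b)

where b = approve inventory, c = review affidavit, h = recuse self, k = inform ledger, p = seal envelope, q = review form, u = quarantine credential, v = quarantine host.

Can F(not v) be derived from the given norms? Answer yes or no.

Premise 5 gives O(u).
Premise 1, O(k ⊃ not u), contraposes to O(u ⊃ not k); with O(u) we get O(not k).
Premise 6 is O(not k ⊃ not q); since O(not k), deontic closure gives O(not q).
Premise 3, O(not c ⊃ q), contraposes to O(not q ⊃ c); with O(not q) we get O(c).
The contrapositive of premise 4 (O(not v ⊃ not c)) is O(c ⊃ v), and O(c) is already established, so O(v).
Premises 2, 7, 8, 9 do not contribute to this derivation.
So O(v) holds, i.e. F(not v). The claim follows.

Yes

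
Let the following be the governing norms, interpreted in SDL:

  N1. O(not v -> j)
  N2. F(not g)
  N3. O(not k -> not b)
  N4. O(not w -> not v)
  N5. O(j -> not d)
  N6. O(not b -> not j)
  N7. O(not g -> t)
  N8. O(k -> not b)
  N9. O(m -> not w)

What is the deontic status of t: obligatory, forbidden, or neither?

Neither

Premise 7 is O(not g -> t), but O(not g) is not derivable from the premises, so it does not yield O(t).
No premise or chain of K-axiom applications forces O(t), and none forces O(not t). So t is neither obligatory nor forbidden under these norms.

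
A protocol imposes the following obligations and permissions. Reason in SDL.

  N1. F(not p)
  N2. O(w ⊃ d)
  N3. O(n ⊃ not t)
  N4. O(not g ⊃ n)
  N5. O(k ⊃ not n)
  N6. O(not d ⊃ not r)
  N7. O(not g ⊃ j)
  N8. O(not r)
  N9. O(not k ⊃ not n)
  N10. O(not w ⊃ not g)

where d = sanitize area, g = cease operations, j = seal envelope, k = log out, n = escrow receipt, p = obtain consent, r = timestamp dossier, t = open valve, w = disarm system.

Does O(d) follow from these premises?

By case analysis on k: premise 5 gives O(k ⊃ not n) and premise 9 gives O(not k ⊃ not n), so O(not n) either way.
Premise 4 is O(not g ⊃ n); contrapositively O(not n ⊃ g). Since O(not n) holds, K gives O(g).
Premise 10 is O(not w ⊃ not g); contrapositively O(g ⊃ w). Since O(g) holds, K gives O(w).
Premise 2 is O(w ⊃ d); since O(w), deontic closure gives O(d).
Premises 1, 3, 6, 7, 8 do not contribute to this derivation.
So O(d) follows.

Yes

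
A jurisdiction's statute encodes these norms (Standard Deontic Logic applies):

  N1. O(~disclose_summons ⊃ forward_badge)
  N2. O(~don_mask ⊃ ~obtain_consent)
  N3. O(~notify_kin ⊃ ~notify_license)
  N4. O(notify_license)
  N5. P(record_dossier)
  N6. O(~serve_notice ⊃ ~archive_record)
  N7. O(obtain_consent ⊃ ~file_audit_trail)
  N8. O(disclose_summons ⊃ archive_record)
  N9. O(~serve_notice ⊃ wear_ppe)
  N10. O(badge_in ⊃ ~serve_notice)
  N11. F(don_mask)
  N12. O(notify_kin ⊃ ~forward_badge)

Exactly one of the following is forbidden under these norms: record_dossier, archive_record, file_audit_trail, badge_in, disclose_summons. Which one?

badge_in

From premise 4 we have O(notify_license).
Premise 3 is O(~notify_kin ⊃ ~notify_license); contrapositively O(notify_license ⊃ notify_kin). Since O(notify_license) holds, K gives O(notify_kin).
From O(notify_kin) and premise 12, O(notify_kin ⊃ ~forward_badge), we obtain O(~forward_badge).
Premise 1, O(~disclose_summons ⊃ forward_badge), contraposes to O(~forward_badge ⊃ disclose_summons); with O(~forward_badge) we get O(disclose_summons).
From O(disclose_summons) and premise 8, O(disclose_summons ⊃ archive_record), we obtain O(archive_record).
The contrapositive of premise 6 (O(~serve_notice ⊃ ~archive_record)) is O(archive_record ⊃ serve_notice), and O(archive_record) is already established, so O(serve_notice).
The contrapositive of premise 10 (O(badge_in ⊃ ~serve_notice)) is O(serve_notice ⊃ ~badge_in), and O(serve_notice) is already established, so O(~badge_in).
So O(~badge_in) holds, i.e. badge_in is forbidden. None of the other listed options is forbidden under the premises.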